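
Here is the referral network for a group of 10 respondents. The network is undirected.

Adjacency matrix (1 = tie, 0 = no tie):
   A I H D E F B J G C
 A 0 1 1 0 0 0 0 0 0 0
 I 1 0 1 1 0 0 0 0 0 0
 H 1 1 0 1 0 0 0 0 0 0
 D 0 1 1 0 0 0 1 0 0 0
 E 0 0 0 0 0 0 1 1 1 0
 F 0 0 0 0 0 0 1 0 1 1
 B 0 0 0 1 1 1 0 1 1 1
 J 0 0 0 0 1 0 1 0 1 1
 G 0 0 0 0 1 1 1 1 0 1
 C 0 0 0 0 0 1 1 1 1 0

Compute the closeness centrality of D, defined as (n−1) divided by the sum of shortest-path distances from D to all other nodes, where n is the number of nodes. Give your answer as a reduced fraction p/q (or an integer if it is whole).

3/5

Distances from D: A:2, B:1, C:2, E:2, F:2, G:2, H:1, I:1, J:2. Sum = 15.
n = 10, so closeness = 9/15 = 3/5.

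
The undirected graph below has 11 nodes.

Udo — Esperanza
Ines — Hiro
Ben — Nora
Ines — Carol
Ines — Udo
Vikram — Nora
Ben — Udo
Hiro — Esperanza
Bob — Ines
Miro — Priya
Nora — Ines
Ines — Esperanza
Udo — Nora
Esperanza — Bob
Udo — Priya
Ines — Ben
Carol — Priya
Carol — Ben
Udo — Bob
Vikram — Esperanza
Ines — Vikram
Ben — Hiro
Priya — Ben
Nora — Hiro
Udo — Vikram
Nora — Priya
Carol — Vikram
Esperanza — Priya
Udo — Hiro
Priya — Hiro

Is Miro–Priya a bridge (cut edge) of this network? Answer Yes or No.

Yes

Without the Miro–Priya edge there is no alternate route between Miro and Priya, so the network disconnects. It is a bridge.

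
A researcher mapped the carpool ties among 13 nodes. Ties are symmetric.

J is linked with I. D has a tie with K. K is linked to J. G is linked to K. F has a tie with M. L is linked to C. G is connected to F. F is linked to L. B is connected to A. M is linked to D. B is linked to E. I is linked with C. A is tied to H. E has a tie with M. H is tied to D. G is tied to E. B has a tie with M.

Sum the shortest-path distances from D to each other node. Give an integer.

Distances from D: A:2, B:2, C:4, E:2, F:2, G:2, H:1, I:3, J:2, K:1, L:3, M:1.
Sum = 2 + 2 + 4 + 2 + 2 + 2 + 1 + 3 + 2 + 1 + 3 + 1 = 25.

25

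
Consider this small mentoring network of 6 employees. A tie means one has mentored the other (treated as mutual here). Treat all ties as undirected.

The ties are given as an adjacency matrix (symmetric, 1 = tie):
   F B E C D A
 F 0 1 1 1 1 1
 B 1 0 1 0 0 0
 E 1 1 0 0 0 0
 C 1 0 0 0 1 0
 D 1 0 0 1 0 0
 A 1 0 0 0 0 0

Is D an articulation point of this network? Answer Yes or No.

Even without D, every remaining node can still reach every other (the residual graph is connected), so D is not a cut vertex.

No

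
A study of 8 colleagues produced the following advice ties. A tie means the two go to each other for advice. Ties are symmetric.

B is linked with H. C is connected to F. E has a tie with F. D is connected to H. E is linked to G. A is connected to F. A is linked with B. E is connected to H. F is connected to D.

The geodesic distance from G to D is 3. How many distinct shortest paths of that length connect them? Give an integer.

The shortest distance is 3. The length-3 paths are: G–E–F–D; G–E–H–D.
That gives 2 distinct shortest paths.

2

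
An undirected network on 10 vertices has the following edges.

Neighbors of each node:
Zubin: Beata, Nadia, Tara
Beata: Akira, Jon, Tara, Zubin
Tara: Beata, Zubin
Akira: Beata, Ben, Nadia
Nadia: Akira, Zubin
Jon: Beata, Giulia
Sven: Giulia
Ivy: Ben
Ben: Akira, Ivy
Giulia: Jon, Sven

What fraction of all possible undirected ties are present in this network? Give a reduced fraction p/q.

11/45

There are 11 edges and 10 nodes, so the maximum possible is C(10,2) = 45.
Density = 11/45.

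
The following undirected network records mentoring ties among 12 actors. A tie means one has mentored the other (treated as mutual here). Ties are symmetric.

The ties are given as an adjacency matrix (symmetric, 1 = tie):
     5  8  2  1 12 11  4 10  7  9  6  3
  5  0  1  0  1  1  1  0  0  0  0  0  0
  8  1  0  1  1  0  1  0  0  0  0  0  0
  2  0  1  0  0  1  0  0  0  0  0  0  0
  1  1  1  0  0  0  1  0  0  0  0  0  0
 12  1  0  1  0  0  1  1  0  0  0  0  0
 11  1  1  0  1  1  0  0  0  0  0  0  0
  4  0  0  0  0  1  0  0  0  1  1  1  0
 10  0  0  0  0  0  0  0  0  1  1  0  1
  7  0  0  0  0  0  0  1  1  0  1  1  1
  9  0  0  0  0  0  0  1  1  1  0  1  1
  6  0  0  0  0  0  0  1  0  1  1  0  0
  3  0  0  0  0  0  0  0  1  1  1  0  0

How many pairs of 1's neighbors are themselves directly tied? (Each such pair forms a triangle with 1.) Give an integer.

1's neighbors: 5, 8, and 11.
Neighbor pairs that are themselves tied: 1–5–8; 1–5–11; 1–8–11. Each forms one triangle with 1, for 3 in total.

3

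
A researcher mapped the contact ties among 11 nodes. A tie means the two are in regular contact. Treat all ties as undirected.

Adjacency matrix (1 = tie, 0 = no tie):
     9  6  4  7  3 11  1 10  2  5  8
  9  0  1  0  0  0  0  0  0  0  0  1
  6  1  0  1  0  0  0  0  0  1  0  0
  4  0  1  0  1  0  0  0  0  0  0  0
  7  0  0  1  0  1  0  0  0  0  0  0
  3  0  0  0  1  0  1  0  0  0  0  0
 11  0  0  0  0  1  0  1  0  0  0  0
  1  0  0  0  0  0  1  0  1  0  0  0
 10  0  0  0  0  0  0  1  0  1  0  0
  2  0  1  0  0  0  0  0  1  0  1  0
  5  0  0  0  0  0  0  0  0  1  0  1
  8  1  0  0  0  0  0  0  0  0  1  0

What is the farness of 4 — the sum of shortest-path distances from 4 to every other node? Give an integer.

24

Distances from 4: 1:4, 2:2, 3:2, 5:3, 6:1, 7:1, 8:3, 9:2, 10:3, 11:3.
Sum = 4 + 2 + 2 + 3 + 1 + 1 + 3 + 2 + 3 + 3 = 24.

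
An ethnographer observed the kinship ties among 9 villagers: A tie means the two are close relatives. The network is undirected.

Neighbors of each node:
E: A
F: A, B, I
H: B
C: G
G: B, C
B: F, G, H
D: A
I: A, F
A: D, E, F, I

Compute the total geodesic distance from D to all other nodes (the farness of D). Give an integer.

23

Distances from D: A:1, B:3, C:5, E:2, F:2, G:4, H:4, I:2.
Sum = 1 + 3 + 5 + 2 + 2 + 4 + 4 + 2 = 23.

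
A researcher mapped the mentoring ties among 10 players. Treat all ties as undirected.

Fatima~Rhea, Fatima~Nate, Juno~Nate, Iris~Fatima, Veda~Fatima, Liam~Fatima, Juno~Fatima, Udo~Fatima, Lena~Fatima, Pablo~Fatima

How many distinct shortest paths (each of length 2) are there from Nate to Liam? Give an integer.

The shortest distance is 2, and the only length-2 path is Nate–Fatima–Liam. So there is exactly 1 shortest path.

1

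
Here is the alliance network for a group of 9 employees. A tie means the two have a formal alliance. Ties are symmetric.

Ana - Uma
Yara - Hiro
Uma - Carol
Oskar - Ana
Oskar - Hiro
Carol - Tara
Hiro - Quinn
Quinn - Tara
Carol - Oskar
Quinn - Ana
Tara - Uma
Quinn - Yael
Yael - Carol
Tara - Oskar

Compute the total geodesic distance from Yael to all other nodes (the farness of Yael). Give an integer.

Distances from Yael: Ana:2, Carol:1, Hiro:2, Oskar:2, Quinn:1, Tara:2, Uma:2, Yara:3.
Sum = 2 + 1 + 2 + 2 + 1 + 2 + 2 + 3 = 15.

15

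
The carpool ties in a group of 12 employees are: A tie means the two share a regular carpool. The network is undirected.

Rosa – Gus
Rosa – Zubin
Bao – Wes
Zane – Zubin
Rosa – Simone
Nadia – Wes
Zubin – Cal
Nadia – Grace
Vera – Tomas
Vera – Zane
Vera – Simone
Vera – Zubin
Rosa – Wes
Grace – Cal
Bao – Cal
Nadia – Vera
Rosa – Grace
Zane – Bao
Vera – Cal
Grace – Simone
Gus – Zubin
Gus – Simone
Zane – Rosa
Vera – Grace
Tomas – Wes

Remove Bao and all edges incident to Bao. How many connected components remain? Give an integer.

1

Bao's neighbors (Cal, Wes, and Zane) remain reachable from one another through other ties, so the rest of the network stays in one piece.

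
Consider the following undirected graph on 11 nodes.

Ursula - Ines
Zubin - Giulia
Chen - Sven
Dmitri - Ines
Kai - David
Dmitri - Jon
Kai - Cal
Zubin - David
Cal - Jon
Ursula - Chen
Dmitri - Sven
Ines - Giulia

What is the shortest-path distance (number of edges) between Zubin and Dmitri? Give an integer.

3

One shortest route is Zubin – Giulia – Ines – Dmitri, which uses 3 edges, and at distance 2 from Zubin we only reach {Ines, Kai}, which does not include Dmitri. So d(Zubin,Dmitri) = 3.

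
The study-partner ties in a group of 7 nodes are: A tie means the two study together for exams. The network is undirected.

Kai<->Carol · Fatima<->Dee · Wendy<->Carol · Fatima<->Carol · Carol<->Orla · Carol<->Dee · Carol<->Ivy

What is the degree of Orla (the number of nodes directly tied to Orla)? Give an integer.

Orla is directly tied to Carol. That is 1 neighbor, so the degree of Orla is 1.

1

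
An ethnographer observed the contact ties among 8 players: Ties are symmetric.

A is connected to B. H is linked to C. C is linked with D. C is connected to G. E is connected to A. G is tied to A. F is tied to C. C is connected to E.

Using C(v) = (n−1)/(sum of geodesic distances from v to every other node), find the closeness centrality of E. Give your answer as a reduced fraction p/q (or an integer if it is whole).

Distances from E: A:1, B:2, C:1, D:2, F:2, G:2, H:2. Sum = 12.
n = 8, so closeness = 7/12.

7/12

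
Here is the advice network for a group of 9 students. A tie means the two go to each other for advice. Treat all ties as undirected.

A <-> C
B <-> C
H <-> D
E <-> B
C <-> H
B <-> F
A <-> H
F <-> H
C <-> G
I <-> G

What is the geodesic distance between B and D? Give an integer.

One shortest route is B – C – H – D, which uses 3 edges, and at distance 2 from B we only reach {A, G, H}, which does not include D. So d(B,D) = 3.

3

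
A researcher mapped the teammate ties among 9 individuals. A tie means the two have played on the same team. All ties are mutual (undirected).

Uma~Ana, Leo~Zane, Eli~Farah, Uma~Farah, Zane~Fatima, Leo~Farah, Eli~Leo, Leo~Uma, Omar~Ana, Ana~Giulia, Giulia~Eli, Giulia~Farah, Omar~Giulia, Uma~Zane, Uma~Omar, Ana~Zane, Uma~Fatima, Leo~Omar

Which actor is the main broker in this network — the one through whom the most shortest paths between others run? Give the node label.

Unnormalized betweenness of each node: Ana:13/6, Eli:1/3, Farah:7/4, Fatima:0, Giulia:7/3, Leo:23/6, Omar:5/4, Uma:77/12, Zane:23/12.
Uma has the largest value, 77/12, making it the main broker — the node through which the most shortest paths run.

Uma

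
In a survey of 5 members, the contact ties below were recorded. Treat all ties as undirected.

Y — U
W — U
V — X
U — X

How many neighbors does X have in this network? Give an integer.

X is directly tied to U and V. That is 2 neighbors, so the degree of X is 2.

2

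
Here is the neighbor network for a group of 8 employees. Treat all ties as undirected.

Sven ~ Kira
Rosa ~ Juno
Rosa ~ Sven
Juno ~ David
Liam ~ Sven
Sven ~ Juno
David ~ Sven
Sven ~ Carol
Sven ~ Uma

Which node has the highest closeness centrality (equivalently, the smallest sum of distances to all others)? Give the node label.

Sven

Farness (sum of distances to all others) for each node — Carol:13, David:12, Juno:11, Kira:13, Liam:13, Rosa:12, Sven:7, Uma:13.
The smallest farness is 7, for Sven, so Sven has the highest closeness.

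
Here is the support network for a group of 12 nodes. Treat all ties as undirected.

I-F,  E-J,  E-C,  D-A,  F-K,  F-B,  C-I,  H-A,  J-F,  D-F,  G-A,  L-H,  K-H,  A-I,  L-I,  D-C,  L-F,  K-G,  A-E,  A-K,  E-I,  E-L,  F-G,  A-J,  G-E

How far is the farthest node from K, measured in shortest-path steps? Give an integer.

3

Distances from K: A:1, B:2, C:3, D:2, E:2, F:1, G:1, H:1, I:2, J:2, L:2.
The largest is 3 (to C), so the eccentricity of K is 3.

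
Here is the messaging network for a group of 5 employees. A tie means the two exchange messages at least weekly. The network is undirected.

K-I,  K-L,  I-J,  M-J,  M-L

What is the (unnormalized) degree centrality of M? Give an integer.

M is directly tied to J and L. That is 2 neighbors, so the degree of M is 2.

2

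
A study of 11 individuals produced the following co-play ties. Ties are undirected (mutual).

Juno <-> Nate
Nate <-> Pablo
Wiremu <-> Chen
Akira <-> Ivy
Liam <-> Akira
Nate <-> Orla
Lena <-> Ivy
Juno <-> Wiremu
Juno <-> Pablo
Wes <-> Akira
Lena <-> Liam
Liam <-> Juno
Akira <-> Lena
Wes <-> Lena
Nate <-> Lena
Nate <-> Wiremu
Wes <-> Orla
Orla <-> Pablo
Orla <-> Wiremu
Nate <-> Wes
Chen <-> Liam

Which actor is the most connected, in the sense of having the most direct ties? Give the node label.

Degrees — Akira:4, Chen:2, Ivy:2, Juno:4, Lena:5, Liam:4, Nate:6, Orla:4, Pablo:3, Wes:4, Wiremu:4.
The maximum is 6, attained only by Nate.

Nate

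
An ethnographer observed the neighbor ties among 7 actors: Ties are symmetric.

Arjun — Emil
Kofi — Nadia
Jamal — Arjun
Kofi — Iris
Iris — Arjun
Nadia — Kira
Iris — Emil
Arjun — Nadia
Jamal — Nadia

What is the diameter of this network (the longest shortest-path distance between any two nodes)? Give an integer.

3

Eccentricity of each node (its greatest distance to any other): Arjun:2, Emil:3, Iris:3, Jamal:2, Kira:3, Kofi:2, Nadia:2.
The maximum eccentricity is 3, realized for instance by the pair Emil–Kira via Emil – Arjun – Nadia – Kira. So the diameter is 3.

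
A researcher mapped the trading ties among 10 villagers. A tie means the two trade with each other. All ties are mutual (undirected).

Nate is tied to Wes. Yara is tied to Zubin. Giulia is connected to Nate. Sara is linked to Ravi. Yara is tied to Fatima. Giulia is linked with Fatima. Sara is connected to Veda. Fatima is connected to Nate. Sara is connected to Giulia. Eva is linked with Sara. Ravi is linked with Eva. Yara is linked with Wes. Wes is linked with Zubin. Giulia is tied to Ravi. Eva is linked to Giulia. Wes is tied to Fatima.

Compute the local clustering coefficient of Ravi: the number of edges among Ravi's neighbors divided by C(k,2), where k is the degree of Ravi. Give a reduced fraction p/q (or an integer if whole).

1

Ravi's neighbors: Eva, Giulia, and Sara (k = 3).
Possible neighbor pairs: C(3,2) = 3. Edges among them: Eva–Giulia, Eva–Sara, Giulia–Sara → e = 3.
Clustering(Ravi) = 3/3 = 1.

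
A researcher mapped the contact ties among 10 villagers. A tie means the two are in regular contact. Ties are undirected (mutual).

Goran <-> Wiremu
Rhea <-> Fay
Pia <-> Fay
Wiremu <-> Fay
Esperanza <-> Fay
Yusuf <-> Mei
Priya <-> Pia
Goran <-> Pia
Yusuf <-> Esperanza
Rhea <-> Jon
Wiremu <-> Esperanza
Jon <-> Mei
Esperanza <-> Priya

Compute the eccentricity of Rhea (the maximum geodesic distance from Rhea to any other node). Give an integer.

3

Distances from Rhea: Esperanza:2, Fay:1, Goran:3, Jon:1, Mei:2, Pia:2, Priya:3, Wiremu:2, Yusuf:3.
The largest is 3 (to Yusuf, Goran, and Priya), so the eccentricity of Rhea is 3.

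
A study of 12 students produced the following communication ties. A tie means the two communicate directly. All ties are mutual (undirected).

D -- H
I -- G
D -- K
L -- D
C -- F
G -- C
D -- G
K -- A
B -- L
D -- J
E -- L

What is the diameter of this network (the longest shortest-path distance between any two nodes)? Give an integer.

Eccentricity of each node (its greatest distance to any other): A:5, B:5, C:4, D:3, E:5, F:5, G:3, H:4, I:4, J:4, K:4, L:4.
The maximum eccentricity is 5, realized for instance by the pair E–F via E – L – D – G – C – F. So the diameter is 5.

5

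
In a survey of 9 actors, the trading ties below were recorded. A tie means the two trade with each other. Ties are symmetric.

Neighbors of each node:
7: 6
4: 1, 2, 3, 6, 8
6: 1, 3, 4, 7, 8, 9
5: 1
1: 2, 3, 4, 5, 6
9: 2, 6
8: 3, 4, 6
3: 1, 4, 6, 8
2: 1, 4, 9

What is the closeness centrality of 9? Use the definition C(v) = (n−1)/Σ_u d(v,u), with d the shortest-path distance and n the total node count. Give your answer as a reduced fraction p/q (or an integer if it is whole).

Distances from 9: 1:2, 2:1, 3:2, 4:2, 5:3, 6:1, 7:2, 8:2. Sum = 15.
n = 9, so closeness = 8/15.

8/15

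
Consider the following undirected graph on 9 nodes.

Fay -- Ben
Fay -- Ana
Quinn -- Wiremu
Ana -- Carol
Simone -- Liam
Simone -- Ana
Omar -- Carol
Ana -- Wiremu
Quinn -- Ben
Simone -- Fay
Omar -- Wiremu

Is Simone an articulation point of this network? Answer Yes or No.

Yes

Removing Simone leaves {Ana, Ben, Carol, Fay, Omar, Quinn, and Wiremu} with no path to {Liam}, so the network splits into 2 components. Simone is a cut vertex.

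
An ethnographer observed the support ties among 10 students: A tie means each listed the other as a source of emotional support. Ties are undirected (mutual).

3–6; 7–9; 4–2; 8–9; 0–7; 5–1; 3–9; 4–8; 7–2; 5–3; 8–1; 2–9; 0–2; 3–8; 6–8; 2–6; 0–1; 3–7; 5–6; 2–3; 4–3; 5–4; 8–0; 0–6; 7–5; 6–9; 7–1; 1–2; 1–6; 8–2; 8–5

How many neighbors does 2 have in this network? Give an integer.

8

2 is directly tied to 0, 1, 3, 4, 6, 7, 8, and 9. That is 8 neighbors, so the degree of 2 is 8.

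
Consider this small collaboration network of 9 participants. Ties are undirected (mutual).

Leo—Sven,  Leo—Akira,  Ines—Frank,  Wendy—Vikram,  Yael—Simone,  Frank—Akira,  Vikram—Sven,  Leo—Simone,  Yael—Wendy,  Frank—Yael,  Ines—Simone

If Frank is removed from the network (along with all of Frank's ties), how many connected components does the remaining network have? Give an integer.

Frank's neighbors (Akira, Ines, and Yael) remain reachable from one another through other ties, so the rest of the network stays in one piece.

1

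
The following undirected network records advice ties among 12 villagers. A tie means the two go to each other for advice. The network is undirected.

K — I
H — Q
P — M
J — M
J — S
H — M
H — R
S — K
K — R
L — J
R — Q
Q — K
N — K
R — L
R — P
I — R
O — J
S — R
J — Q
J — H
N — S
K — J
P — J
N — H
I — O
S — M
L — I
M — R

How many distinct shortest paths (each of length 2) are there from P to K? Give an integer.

2

The shortest distance is 2. The length-2 paths are: P–R–K; P–J–K.
That gives 2 distinct shortest paths.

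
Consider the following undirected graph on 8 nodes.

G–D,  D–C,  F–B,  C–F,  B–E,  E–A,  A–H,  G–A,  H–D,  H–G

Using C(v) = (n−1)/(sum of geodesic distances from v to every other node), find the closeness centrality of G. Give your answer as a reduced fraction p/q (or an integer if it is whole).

Distances from G: A:1, B:3, C:2, D:1, E:2, F:3, H:1. Sum = 13.
n = 8, so closeness = 7/13.

7/13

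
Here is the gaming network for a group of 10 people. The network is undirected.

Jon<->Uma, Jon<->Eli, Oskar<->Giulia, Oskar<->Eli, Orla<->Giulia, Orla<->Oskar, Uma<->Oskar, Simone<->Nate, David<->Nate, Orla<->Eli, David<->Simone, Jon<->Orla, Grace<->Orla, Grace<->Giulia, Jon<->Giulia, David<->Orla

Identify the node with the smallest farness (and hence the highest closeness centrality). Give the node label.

Orla

Farness (sum of distances to all others) for each node — David:16, Eli:17, Giulia:16, Grace:19, Jon:16, Nate:23, Orla:12, Oskar:16, Simone:23, Uma:22.
The smallest farness is 12, for Orla, so Orla has the highest closeness.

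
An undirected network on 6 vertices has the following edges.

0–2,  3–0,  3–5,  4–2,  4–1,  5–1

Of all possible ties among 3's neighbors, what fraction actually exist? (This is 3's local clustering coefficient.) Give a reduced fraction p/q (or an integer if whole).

0

3's neighbors: 0 and 5 (k = 2).
Possible neighbor pairs: C(2,2) = 1. Edges among them: none → e = 0.
Clustering(3) = 0/1.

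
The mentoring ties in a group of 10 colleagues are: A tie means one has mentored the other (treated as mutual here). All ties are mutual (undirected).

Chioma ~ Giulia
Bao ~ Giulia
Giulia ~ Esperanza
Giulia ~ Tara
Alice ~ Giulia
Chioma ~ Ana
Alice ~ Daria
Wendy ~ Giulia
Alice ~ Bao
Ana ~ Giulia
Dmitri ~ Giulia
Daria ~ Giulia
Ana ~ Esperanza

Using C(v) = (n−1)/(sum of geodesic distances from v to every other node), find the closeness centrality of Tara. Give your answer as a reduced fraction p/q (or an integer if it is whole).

9/17

Distances from Tara: Alice:2, Ana:2, Bao:2, Chioma:2, Daria:2, Dmitri:2, Esperanza:2, Giulia:1, Wendy:2. Sum = 17.
n = 10, so closeness = 9/17.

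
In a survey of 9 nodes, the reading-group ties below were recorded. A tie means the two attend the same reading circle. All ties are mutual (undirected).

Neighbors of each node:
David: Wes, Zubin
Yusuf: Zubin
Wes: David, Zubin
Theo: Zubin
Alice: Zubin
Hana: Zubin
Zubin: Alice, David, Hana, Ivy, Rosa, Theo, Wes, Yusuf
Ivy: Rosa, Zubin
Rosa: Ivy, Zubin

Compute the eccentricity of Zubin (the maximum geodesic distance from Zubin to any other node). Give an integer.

Distances from Zubin: Alice:1, David:1, Hana:1, Ivy:1, Rosa:1, Theo:1, Wes:1, Yusuf:1.
The largest is 1 (to David, Ivy, Yusuf, Theo, Rosa, Alice, Wes, and Hana), so the eccentricity of Zubin is 1.

1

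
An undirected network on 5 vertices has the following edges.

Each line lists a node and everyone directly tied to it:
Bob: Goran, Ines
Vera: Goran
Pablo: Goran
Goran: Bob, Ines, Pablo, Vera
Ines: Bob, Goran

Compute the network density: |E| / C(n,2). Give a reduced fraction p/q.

1/2

There are 5 edges and 5 nodes, so the maximum possible is C(5,2) = 10.
Density = 5/10 = 1/2.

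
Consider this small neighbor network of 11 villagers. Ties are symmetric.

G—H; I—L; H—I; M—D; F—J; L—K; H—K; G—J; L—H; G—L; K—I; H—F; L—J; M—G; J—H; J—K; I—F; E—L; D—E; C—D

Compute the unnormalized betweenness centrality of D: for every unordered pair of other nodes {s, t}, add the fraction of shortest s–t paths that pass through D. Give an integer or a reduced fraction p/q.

Pairs whose geodesics pass through D — M–C: 1; M–E: 1; C–E: 1; C–K: 1; C–J: 2/2; C–I: 1; C–H: 2/2; C–F: 5/5; C–G: 1; C–L: 1.
All other pairs contribute 0.
Summing the contributions gives betweenness(D) = 10.

10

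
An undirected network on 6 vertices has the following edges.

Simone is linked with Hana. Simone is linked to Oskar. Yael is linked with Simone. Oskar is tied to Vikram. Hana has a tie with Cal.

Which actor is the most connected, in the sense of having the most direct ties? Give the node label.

Simone

Degrees — Cal:1, Hana:2, Oskar:2, Simone:3, Vikram:1, Yael:1.
The maximum is 3, attained only by Simone.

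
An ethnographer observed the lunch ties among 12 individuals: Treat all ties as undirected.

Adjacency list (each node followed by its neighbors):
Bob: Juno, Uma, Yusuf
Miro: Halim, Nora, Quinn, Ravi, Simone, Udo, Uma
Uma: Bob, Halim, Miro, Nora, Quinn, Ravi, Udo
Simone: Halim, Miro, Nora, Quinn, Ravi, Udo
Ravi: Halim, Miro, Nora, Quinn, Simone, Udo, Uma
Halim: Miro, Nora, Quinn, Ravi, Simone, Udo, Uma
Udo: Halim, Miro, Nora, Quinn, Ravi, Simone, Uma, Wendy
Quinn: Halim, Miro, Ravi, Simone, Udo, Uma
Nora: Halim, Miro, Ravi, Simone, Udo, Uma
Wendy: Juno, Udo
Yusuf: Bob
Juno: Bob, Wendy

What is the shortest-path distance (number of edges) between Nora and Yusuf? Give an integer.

One shortest route is Nora – Uma – Bob – Yusuf, which uses 3 edges, and at distance 2 from Nora we only reach {Bob, Quinn, Wendy}, which does not include Yusuf. So d(Nora,Yusuf) = 3.

3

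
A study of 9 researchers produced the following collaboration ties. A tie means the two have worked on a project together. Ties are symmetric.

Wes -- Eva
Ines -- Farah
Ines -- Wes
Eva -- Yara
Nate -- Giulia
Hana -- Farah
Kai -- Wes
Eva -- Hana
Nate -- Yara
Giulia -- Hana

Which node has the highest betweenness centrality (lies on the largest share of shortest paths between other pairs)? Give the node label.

Eva

Unnormalized betweenness of each node: Eva:23/2, Farah:5/2, Giulia:5/2, Hana:17/2, Ines:2, Kai:0, Nate:1, Wes:19/2, Yara:7/2.
Eva has the largest value, 23/2, making it the main broker — the node through which the most shortest paths run.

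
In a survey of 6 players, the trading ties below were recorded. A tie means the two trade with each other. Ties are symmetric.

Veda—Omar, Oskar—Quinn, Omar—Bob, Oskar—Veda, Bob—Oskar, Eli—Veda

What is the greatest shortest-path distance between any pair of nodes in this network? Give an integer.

Eccentricity of each node (its greatest distance to any other): Bob:3, Eli:3, Omar:3, Oskar:2, Quinn:3, Veda:2.
The maximum eccentricity is 3, realized for instance by the pair Quinn–Eli via Quinn – Oskar – Veda – Eli. So the diameter is 3.

3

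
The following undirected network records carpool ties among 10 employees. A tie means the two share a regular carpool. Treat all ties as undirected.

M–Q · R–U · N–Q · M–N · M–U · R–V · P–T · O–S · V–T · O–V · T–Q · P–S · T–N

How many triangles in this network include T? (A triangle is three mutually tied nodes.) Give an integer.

T's neighbors: N, P, Q, and V.
Neighbor pairs that are themselves tied: T–N–Q. Each forms one triangle with T, for 1 in total.

1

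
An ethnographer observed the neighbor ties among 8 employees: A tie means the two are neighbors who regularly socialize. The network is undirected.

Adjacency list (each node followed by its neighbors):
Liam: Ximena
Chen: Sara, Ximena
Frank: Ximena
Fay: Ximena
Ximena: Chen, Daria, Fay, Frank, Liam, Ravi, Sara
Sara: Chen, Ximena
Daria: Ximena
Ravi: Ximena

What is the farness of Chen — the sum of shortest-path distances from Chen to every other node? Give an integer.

12

Distances from Chen: Daria:2, Fay:2, Frank:2, Liam:2, Ravi:2, Sara:1, Ximena:1.
Sum = 2 + 2 + 2 + 2 + 2 + 1 + 1 = 12.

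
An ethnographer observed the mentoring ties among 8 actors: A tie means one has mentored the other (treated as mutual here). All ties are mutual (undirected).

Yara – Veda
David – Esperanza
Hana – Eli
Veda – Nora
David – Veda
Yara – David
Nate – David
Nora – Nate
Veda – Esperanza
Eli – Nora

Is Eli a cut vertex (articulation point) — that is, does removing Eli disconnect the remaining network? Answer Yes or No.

Removing Eli leaves {David, Esperanza, Nate, Nora, Veda, and Yara} with no path to {Hana}, so the network splits into 2 components. Eli is a cut vertex.

Yes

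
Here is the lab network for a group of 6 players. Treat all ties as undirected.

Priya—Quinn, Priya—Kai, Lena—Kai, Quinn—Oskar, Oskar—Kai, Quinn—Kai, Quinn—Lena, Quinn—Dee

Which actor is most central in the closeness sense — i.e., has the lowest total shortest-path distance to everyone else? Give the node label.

Farness (sum of distances to all others) for each node — Dee:9, Kai:6, Lena:8, Oskar:8, Priya:8, Quinn:5.
The smallest farness is 5, for Quinn, so Quinn has the highest closeness.

Quinn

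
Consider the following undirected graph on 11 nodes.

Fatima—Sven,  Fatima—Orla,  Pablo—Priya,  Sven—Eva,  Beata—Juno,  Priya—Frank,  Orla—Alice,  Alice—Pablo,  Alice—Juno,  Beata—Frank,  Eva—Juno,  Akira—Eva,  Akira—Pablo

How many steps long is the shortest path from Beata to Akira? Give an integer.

3

One shortest route is Beata – Juno – Eva – Akira, which uses 3 edges, and at distance 2 from Beata we only reach {Alice, Eva, Priya}, which does not include Akira. So d(Beata,Akira) = 3.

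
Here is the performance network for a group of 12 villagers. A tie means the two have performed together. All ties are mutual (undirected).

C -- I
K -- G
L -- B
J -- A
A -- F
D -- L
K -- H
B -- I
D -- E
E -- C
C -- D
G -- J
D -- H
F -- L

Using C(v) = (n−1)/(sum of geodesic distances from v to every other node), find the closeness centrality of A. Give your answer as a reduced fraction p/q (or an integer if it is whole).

Distances from A: B:3, C:4, D:3, E:4, F:1, G:2, H:4, I:4, J:1, K:3, L:2. Sum = 31.
n = 12, so closeness = 11/31.

11/31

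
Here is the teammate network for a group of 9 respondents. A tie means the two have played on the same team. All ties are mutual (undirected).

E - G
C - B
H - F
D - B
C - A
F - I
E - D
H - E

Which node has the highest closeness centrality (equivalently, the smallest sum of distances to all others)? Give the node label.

E

Farness (sum of distances to all others) for each node — A:33, B:21, C:26, D:18, E:17, F:25, G:24, H:20, I:32.
The smallest farness is 17, for E, so E has the highest closeness.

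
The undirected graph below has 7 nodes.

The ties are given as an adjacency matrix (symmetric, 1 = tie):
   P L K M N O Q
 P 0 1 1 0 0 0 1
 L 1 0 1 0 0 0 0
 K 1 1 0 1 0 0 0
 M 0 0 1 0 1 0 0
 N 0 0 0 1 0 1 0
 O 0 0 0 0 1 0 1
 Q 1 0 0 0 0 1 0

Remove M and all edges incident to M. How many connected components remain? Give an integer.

M's neighbors (K and N) remain reachable from one another through other ties, so the rest of the network stays in one piece.

1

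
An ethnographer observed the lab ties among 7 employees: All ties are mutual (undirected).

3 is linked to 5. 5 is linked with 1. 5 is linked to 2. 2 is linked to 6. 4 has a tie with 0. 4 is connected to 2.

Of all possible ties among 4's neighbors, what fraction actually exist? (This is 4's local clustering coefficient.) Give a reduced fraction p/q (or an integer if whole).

0

4's neighbors: 0 and 2 (k = 2).
Possible neighbor pairs: C(2,2) = 1. Edges among them: none → e = 0.
Clustering(4) = 0/1.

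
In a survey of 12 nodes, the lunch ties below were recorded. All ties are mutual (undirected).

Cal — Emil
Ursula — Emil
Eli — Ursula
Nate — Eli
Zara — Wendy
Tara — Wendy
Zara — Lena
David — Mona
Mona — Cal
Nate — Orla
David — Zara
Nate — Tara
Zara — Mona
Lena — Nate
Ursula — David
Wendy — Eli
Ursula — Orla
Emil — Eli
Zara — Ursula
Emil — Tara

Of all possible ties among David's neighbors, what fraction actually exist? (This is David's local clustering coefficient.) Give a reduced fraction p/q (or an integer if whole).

David's neighbors: Mona, Ursula, and Zara (k = 3).
Possible neighbor pairs: C(3,2) = 3. Edges among them: Mona–Zara, Ursula–Zara → e = 2.
Clustering(David) = 2/3.

2/3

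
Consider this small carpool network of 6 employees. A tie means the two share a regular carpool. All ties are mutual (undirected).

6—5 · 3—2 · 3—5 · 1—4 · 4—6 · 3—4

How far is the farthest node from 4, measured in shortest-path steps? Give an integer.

2

Distances from 4: 1:1, 2:2, 3:1, 5:2, 6:1.
The largest is 2 (to 5 and 2), so the eccentricity of 4 is 2.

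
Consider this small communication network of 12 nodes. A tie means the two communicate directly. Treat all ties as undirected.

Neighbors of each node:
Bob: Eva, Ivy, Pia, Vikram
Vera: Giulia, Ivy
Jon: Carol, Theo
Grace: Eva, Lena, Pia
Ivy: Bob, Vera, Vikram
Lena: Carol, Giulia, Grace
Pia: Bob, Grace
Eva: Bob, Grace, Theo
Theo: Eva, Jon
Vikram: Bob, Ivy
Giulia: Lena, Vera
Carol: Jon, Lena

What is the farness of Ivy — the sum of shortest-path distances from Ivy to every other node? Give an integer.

26

Distances from Ivy: Bob:1, Carol:4, Eva:2, Giulia:2, Grace:3, Jon:4, Lena:3, Pia:2, Theo:3, Vera:1, Vikram:1.
Sum = 1 + 4 + 2 + 2 + 3 + 4 + 3 + 2 + 3 + 1 + 1 = 26.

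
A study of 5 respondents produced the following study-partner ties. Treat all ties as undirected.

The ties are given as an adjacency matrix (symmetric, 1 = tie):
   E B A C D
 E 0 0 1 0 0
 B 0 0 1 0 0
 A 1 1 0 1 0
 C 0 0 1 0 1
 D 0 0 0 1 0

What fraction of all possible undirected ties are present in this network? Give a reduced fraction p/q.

There are 4 edges and 5 nodes, so the maximum possible is C(5,2) = 10.
Density = 4/10 = 2/5.

2/5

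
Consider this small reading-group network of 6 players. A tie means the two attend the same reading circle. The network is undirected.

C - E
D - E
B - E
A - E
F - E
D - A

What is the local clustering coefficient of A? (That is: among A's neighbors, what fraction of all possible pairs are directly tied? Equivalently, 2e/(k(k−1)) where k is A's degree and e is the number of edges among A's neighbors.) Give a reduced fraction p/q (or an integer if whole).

A's neighbors: D and E (k = 2).
Possible neighbor pairs: C(2,2) = 1. Edges among them: D–E → e = 1.
Clustering(A) = 1/1.

1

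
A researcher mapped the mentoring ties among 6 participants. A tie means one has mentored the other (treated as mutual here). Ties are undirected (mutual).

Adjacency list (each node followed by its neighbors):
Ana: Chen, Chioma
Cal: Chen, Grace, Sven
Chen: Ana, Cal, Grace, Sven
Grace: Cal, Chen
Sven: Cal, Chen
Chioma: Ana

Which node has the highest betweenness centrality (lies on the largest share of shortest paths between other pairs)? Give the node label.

Unnormalized betweenness of each node: Ana:4, Cal:1/2, Chen:13/2, Chioma:0, Grace:0, Sven:0.
Chen has the largest value, 13/2, making it the main broker — the node through which the most shortest paths run.

Chen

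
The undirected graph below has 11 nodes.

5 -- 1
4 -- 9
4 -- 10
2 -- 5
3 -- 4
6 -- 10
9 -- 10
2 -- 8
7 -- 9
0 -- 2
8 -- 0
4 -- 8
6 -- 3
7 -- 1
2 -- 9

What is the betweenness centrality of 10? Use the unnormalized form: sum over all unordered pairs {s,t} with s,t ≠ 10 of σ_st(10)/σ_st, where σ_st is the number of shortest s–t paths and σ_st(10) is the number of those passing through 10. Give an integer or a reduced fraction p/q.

Pairs whose geodesics pass through 10 — 9–6: 1; 7–6: 1; 1–6: 1; 5–6: 1; 2–6: 1; 0–6: 2/3; 8–6: 1/2; 4–6: 1/2.
All other pairs contribute 0.
Summing the contributions gives betweenness(10) = 20/3.

20/3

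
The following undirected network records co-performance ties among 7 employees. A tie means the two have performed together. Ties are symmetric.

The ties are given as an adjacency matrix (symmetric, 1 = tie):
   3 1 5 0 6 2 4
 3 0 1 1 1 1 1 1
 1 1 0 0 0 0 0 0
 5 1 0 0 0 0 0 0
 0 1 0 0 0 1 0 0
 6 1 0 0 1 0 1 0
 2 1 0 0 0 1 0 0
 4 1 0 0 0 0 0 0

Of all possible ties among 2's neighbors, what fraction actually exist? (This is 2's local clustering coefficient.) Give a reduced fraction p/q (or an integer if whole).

1

2's neighbors: 3 and 6 (k = 2).
Possible neighbor pairs: C(2,2) = 1. Edges among them: 3–6 → e = 1.
Clustering(2) = 1/1.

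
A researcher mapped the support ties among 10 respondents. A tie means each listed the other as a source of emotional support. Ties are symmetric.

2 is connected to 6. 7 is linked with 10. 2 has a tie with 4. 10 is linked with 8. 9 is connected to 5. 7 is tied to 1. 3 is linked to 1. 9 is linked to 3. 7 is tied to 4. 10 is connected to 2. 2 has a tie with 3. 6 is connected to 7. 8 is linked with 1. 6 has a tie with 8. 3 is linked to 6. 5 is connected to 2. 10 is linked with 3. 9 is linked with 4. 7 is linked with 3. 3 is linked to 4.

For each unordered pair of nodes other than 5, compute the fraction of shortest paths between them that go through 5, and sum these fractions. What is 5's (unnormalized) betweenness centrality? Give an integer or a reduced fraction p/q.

1/3

Pairs whose geodesics pass through 5 — 2–9: 1/3.
All other pairs contribute 0.
Summing the contributions gives betweenness(5) = 1/3.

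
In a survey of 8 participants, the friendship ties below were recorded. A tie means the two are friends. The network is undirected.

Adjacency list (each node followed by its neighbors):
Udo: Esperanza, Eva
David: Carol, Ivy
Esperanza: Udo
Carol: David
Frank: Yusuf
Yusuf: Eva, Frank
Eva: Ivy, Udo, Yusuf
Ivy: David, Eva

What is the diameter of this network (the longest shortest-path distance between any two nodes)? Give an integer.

5

Eccentricity of each node (its greatest distance to any other): Carol:5, David:4, Esperanza:5, Eva:3, Frank:5, Ivy:3, Udo:4, Yusuf:4.
The maximum eccentricity is 5, realized for instance by the pair Esperanza–Carol via Esperanza – Udo – Eva – Ivy – David – Carol. So the diameter is 5.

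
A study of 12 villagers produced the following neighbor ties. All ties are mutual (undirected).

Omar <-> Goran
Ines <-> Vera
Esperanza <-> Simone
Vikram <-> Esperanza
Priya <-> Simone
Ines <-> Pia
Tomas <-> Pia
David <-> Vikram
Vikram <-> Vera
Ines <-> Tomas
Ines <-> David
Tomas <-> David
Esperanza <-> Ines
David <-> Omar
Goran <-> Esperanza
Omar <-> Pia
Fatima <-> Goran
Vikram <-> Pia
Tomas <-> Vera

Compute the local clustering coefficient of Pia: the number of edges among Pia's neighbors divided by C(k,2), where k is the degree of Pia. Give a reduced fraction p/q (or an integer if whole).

1/6

Pia's neighbors: Ines, Omar, Tomas, and Vikram (k = 4).
Possible neighbor pairs: C(4,2) = 6. Edges among them: Ines–Tomas → e = 1.
Clustering(Pia) = 1/6.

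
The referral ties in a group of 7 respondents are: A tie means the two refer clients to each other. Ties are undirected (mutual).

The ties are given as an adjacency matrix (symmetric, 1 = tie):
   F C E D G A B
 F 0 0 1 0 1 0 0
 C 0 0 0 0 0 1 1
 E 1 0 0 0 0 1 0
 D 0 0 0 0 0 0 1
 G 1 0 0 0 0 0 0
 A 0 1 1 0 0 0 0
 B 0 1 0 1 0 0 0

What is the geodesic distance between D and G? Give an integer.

One shortest route is D – B – C – A – E – F – G, which uses 6 edges, and at distance 5 from D we only reach {F}, which does not include G. So d(D,G) = 6.

6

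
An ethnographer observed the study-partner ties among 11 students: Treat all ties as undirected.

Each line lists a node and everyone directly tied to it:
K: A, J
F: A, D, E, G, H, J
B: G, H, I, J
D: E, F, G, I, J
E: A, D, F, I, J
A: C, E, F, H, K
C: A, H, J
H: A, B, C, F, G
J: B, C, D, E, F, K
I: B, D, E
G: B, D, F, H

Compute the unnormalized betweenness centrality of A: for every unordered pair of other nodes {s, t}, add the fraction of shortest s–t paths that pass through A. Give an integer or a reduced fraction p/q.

Pairs whose geodesics pass through A — G–K: 2/5; I–K: 1/4; I–C: 1/5; K–H: 1; K–F: 1/2; K–C: 1/2; K–E: 1/2; H–E: 1/2; F–C: 1/3; C–E: 1/2.
All other pairs contribute 0.
Summing the contributions gives betweenness(A) = 281/60.

281/60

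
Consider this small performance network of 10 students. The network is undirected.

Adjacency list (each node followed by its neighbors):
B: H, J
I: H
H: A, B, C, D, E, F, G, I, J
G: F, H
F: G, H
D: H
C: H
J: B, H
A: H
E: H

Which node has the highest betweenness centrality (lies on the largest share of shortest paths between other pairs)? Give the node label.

Unnormalized betweenness of each node: A:0, B:0, C:0, D:0, E:0, F:0, G:0, H:34, I:0, J:0.
H has the largest value, 34, making it the main broker — the node through which the most shortest paths run.

H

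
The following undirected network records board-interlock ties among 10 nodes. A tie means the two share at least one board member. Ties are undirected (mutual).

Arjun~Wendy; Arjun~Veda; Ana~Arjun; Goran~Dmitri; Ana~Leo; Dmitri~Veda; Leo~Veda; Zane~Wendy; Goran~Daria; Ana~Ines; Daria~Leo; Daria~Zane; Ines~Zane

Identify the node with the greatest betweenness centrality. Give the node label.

Daria

Unnormalized betweenness of each node: Ana:29/6, Arjun:6, Daria:49/6, Dmitri:2, Goran:7/3, Ines:1, Leo:6, Veda:41/6, Wendy:11/6, Zane:6.
Daria has the largest value, 49/6, making it the main broker — the node through which the most shortest paths run.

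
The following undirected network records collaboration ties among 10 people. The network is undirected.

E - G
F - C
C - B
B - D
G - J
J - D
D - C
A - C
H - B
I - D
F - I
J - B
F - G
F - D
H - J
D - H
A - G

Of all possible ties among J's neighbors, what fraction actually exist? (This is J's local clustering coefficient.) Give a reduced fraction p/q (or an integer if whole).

J's neighbors: B, D, G, and H (k = 4).
Possible neighbor pairs: C(4,2) = 6. Edges among them: B–D, B–H, D–H → e = 3.
Clustering(J) = 3/6 = 1/2.

1/2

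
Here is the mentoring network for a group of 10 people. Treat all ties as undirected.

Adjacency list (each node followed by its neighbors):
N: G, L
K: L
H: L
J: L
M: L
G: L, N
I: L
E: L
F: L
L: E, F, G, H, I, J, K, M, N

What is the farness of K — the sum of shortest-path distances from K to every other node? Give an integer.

17

Distances from K: E:2, F:2, G:2, H:2, I:2, J:2, L:1, M:2, N:2.
Sum = 2 + 2 + 2 + 2 + 2 + 2 + 1 + 2 + 2 = 17.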